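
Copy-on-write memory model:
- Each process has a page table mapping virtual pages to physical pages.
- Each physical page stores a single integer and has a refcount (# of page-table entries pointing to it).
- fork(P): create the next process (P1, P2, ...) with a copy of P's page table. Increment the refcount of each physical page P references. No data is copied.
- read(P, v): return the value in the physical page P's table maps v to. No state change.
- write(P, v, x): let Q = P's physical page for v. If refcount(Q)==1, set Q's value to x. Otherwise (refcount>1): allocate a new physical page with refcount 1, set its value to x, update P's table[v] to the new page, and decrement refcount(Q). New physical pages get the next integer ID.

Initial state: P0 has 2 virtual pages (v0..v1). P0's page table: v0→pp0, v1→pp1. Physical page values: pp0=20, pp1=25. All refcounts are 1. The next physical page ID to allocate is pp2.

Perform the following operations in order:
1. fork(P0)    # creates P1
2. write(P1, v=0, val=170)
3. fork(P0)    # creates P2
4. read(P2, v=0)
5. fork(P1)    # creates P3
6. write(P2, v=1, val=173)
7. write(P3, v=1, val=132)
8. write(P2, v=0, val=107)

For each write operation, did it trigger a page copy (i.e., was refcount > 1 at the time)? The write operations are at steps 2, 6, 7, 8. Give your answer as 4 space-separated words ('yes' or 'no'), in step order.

Op 1: fork(P0) -> P1. 2 ppages; refcounts: pp0:2 pp1:2
Op 2: write(P1, v0, 170). refcount(pp0)=2>1 -> COPY to pp2. 3 ppages; refcounts: pp0:1 pp1:2 pp2:1
Op 3: fork(P0) -> P2. 3 ppages; refcounts: pp0:2 pp1:3 pp2:1
Op 4: read(P2, v0) -> 20. No state change.
Op 5: fork(P1) -> P3. 3 ppages; refcounts: pp0:2 pp1:4 pp2:2
Op 6: write(P2, v1, 173). refcount(pp1)=4>1 -> COPY to pp3. 4 ppages; refcounts: pp0:2 pp1:3 pp2:2 pp3:1
Op 7: write(P3, v1, 132). refcount(pp1)=3>1 -> COPY to pp4. 5 ppages; refcounts: pp0:2 pp1:2 pp2:2 pp3:1 pp4:1
Op 8: write(P2, v0, 107). refcount(pp0)=2>1 -> COPY to pp5. 6 ppages; refcounts: pp0:1 pp1:2 pp2:2 pp3:1 pp4:1 pp5:1

yes yes yes yes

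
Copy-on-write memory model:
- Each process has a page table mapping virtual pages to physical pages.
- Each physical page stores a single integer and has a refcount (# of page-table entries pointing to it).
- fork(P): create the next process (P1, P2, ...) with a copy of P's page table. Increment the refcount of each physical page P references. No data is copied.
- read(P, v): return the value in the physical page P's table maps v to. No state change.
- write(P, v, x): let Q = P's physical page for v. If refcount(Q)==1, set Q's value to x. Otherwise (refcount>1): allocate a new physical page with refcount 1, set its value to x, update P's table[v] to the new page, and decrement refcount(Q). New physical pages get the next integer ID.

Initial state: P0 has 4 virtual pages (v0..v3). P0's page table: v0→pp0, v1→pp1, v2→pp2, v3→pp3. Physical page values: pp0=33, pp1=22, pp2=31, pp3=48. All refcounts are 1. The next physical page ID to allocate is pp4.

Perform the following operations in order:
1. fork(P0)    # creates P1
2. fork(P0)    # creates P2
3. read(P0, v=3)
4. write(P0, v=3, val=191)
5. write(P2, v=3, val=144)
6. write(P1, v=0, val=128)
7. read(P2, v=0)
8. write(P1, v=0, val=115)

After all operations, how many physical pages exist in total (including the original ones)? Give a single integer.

Op 1: fork(P0) -> P1. 4 ppages; refcounts: pp0:2 pp1:2 pp2:2 pp3:2
Op 2: fork(P0) -> P2. 4 ppages; refcounts: pp0:3 pp1:3 pp2:3 pp3:3
Op 3: read(P0, v3) -> 48. No state change.
Op 4: write(P0, v3, 191). refcount(pp3)=3>1 -> COPY to pp4. 5 ppages; refcounts: pp0:3 pp1:3 pp2:3 pp3:2 pp4:1
Op 5: write(P2, v3, 144). refcount(pp3)=2>1 -> COPY to pp5. 6 ppages; refcounts: pp0:3 pp1:3 pp2:3 pp3:1 pp4:1 pp5:1
Op 6: write(P1, v0, 128). refcount(pp0)=3>1 -> COPY to pp6. 7 ppages; refcounts: pp0:2 pp1:3 pp2:3 pp3:1 pp4:1 pp5:1 pp6:1
Op 7: read(P2, v0) -> 33. No state change.
Op 8: write(P1, v0, 115). refcount(pp6)=1 -> write in place. 7 ppages; refcounts: pp0:2 pp1:3 pp2:3 pp3:1 pp4:1 pp5:1 pp6:1

Answer: 7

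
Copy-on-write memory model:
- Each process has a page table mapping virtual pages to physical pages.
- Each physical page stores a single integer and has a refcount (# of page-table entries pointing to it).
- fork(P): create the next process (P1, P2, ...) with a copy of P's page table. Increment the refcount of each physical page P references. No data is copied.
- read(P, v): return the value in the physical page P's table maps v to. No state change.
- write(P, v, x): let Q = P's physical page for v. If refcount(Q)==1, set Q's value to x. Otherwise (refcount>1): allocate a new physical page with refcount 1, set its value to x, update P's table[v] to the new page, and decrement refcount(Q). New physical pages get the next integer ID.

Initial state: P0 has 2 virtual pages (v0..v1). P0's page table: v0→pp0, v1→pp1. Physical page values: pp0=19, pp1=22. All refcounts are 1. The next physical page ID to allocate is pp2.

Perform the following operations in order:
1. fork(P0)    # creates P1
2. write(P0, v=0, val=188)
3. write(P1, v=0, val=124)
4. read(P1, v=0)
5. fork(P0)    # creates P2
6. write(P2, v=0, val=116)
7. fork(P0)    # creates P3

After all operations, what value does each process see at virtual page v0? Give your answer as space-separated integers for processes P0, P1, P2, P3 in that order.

Op 1: fork(P0) -> P1. 2 ppages; refcounts: pp0:2 pp1:2
Op 2: write(P0, v0, 188). refcount(pp0)=2>1 -> COPY to pp2. 3 ppages; refcounts: pp0:1 pp1:2 pp2:1
Op 3: write(P1, v0, 124). refcount(pp0)=1 -> write in place. 3 ppages; refcounts: pp0:1 pp1:2 pp2:1
Op 4: read(P1, v0) -> 124. No state change.
Op 5: fork(P0) -> P2. 3 ppages; refcounts: pp0:1 pp1:3 pp2:2
Op 6: write(P2, v0, 116). refcount(pp2)=2>1 -> COPY to pp3. 4 ppages; refcounts: pp0:1 pp1:3 pp2:1 pp3:1
Op 7: fork(P0) -> P3. 4 ppages; refcounts: pp0:1 pp1:4 pp2:2 pp3:1
P0: v0 -> pp2 = 188
P1: v0 -> pp0 = 124
P2: v0 -> pp3 = 116
P3: v0 -> pp2 = 188

Answer: 188 124 116 188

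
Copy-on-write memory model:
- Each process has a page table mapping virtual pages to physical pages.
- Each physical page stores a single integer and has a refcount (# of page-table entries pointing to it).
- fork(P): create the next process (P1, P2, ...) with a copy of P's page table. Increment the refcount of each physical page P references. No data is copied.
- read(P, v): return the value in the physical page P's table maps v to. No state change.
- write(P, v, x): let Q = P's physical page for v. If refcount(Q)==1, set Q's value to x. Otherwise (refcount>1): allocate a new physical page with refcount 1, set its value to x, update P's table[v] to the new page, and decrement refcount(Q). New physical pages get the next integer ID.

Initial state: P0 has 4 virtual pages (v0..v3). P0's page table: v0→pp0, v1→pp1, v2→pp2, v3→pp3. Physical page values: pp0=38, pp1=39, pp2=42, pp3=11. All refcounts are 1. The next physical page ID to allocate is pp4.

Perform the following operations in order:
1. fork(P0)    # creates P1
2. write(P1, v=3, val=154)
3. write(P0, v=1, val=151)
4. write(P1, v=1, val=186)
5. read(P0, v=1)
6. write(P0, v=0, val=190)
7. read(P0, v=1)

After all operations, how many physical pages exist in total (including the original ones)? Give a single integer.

Op 1: fork(P0) -> P1. 4 ppages; refcounts: pp0:2 pp1:2 pp2:2 pp3:2
Op 2: write(P1, v3, 154). refcount(pp3)=2>1 -> COPY to pp4. 5 ppages; refcounts: pp0:2 pp1:2 pp2:2 pp3:1 pp4:1
Op 3: write(P0, v1, 151). refcount(pp1)=2>1 -> COPY to pp5. 6 ppages; refcounts: pp0:2 pp1:1 pp2:2 pp3:1 pp4:1 pp5:1
Op 4: write(P1, v1, 186). refcount(pp1)=1 -> write in place. 6 ppages; refcounts: pp0:2 pp1:1 pp2:2 pp3:1 pp4:1 pp5:1
Op 5: read(P0, v1) -> 151. No state change.
Op 6: write(P0, v0, 190). refcount(pp0)=2>1 -> COPY to pp6. 7 ppages; refcounts: pp0:1 pp1:1 pp2:2 pp3:1 pp4:1 pp5:1 pp6:1
Op 7: read(P0, v1) -> 151. No state change.

Answer: 7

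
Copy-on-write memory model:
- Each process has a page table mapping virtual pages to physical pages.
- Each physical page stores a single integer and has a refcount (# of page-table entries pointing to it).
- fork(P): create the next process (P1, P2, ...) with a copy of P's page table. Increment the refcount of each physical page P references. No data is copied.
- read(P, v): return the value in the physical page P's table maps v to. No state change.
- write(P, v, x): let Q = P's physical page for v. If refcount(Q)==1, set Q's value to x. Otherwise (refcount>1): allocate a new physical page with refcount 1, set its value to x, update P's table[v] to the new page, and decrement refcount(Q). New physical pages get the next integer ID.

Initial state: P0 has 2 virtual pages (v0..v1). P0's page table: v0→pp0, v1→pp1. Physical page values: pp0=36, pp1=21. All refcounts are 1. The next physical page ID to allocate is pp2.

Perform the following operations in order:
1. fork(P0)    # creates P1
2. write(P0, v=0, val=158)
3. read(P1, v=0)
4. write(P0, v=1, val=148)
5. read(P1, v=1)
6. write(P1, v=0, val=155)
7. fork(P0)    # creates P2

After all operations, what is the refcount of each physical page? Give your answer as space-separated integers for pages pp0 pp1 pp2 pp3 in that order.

Op 1: fork(P0) -> P1. 2 ppages; refcounts: pp0:2 pp1:2
Op 2: write(P0, v0, 158). refcount(pp0)=2>1 -> COPY to pp2. 3 ppages; refcounts: pp0:1 pp1:2 pp2:1
Op 3: read(P1, v0) -> 36. No state change.
Op 4: write(P0, v1, 148). refcount(pp1)=2>1 -> COPY to pp3. 4 ppages; refcounts: pp0:1 pp1:1 pp2:1 pp3:1
Op 5: read(P1, v1) -> 21. No state change.
Op 6: write(P1, v0, 155). refcount(pp0)=1 -> write in place. 4 ppages; refcounts: pp0:1 pp1:1 pp2:1 pp3:1
Op 7: fork(P0) -> P2. 4 ppages; refcounts: pp0:1 pp1:1 pp2:2 pp3:2

Answer: 1 1 2 2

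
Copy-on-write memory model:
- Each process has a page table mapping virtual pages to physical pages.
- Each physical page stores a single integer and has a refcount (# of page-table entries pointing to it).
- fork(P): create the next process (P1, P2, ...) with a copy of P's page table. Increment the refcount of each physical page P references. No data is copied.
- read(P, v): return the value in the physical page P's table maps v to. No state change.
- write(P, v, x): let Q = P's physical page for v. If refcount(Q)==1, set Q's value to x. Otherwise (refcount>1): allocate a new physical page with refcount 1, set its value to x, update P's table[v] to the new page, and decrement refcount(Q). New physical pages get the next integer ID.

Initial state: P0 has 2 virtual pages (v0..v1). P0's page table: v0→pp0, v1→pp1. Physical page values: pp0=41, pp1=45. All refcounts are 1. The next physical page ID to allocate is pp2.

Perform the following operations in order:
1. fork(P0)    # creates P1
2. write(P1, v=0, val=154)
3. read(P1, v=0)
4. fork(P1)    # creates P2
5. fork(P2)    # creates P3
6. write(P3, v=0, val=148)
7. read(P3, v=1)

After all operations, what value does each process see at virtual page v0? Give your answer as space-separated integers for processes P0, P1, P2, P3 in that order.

Op 1: fork(P0) -> P1. 2 ppages; refcounts: pp0:2 pp1:2
Op 2: write(P1, v0, 154). refcount(pp0)=2>1 -> COPY to pp2. 3 ppages; refcounts: pp0:1 pp1:2 pp2:1
Op 3: read(P1, v0) -> 154. No state change.
Op 4: fork(P1) -> P2. 3 ppages; refcounts: pp0:1 pp1:3 pp2:2
Op 5: fork(P2) -> P3. 3 ppages; refcounts: pp0:1 pp1:4 pp2:3
Op 6: write(P3, v0, 148). refcount(pp2)=3>1 -> COPY to pp3. 4 ppages; refcounts: pp0:1 pp1:4 pp2:2 pp3:1
Op 7: read(P3, v1) -> 45. No state change.
P0: v0 -> pp0 = 41
P1: v0 -> pp2 = 154
P2: v0 -> pp2 = 154
P3: v0 -> pp3 = 148

Answer: 41 154 154 148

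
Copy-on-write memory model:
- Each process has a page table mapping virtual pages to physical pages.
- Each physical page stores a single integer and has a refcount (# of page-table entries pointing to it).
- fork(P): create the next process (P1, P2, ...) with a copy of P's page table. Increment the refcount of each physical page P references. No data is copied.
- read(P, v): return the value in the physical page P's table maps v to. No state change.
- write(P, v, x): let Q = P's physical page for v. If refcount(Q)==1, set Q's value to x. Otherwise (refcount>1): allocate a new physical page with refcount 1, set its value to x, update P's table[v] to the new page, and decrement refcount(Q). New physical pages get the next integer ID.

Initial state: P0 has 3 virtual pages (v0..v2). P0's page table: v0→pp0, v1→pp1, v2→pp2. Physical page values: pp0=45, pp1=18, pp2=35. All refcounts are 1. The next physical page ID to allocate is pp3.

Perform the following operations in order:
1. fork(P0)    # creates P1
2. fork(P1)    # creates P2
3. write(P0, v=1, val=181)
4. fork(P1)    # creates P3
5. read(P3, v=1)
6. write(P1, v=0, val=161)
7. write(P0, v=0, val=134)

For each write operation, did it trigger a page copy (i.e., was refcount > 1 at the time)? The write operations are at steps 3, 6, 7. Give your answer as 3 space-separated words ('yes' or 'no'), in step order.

Op 1: fork(P0) -> P1. 3 ppages; refcounts: pp0:2 pp1:2 pp2:2
Op 2: fork(P1) -> P2. 3 ppages; refcounts: pp0:3 pp1:3 pp2:3
Op 3: write(P0, v1, 181). refcount(pp1)=3>1 -> COPY to pp3. 4 ppages; refcounts: pp0:3 pp1:2 pp2:3 pp3:1
Op 4: fork(P1) -> P3. 4 ppages; refcounts: pp0:4 pp1:3 pp2:4 pp3:1
Op 5: read(P3, v1) -> 18. No state change.
Op 6: write(P1, v0, 161). refcount(pp0)=4>1 -> COPY to pp4. 5 ppages; refcounts: pp0:3 pp1:3 pp2:4 pp3:1 pp4:1
Op 7: write(P0, v0, 134). refcount(pp0)=3>1 -> COPY to pp5. 6 ppages; refcounts: pp0:2 pp1:3 pp2:4 pp3:1 pp4:1 pp5:1

yes yes yes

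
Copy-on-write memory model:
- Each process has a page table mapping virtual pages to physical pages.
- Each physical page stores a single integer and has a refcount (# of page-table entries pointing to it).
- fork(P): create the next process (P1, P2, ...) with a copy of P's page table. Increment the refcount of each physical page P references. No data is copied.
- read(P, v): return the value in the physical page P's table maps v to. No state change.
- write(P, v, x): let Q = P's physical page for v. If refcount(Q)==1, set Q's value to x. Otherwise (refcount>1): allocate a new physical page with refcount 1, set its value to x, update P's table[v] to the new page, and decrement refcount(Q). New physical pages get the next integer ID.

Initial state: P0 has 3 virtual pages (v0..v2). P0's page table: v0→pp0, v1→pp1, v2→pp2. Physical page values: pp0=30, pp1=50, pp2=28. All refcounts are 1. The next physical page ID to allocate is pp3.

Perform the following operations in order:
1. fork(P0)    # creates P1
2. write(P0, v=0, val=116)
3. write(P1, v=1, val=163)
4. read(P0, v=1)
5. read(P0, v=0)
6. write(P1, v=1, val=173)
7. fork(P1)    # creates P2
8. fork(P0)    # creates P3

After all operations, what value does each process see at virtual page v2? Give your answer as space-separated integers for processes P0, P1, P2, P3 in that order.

Op 1: fork(P0) -> P1. 3 ppages; refcounts: pp0:2 pp1:2 pp2:2
Op 2: write(P0, v0, 116). refcount(pp0)=2>1 -> COPY to pp3. 4 ppages; refcounts: pp0:1 pp1:2 pp2:2 pp3:1
Op 3: write(P1, v1, 163). refcount(pp1)=2>1 -> COPY to pp4. 5 ppages; refcounts: pp0:1 pp1:1 pp2:2 pp3:1 pp4:1
Op 4: read(P0, v1) -> 50. No state change.
Op 5: read(P0, v0) -> 116. No state change.
Op 6: write(P1, v1, 173). refcount(pp4)=1 -> write in place. 5 ppages; refcounts: pp0:1 pp1:1 pp2:2 pp3:1 pp4:1
Op 7: fork(P1) -> P2. 5 ppages; refcounts: pp0:2 pp1:1 pp2:3 pp3:1 pp4:2
Op 8: fork(P0) -> P3. 5 ppages; refcounts: pp0:2 pp1:2 pp2:4 pp3:2 pp4:2
P0: v2 -> pp2 = 28
P1: v2 -> pp2 = 28
P2: v2 -> pp2 = 28
P3: v2 -> pp2 = 28

Answer: 28 28 28 28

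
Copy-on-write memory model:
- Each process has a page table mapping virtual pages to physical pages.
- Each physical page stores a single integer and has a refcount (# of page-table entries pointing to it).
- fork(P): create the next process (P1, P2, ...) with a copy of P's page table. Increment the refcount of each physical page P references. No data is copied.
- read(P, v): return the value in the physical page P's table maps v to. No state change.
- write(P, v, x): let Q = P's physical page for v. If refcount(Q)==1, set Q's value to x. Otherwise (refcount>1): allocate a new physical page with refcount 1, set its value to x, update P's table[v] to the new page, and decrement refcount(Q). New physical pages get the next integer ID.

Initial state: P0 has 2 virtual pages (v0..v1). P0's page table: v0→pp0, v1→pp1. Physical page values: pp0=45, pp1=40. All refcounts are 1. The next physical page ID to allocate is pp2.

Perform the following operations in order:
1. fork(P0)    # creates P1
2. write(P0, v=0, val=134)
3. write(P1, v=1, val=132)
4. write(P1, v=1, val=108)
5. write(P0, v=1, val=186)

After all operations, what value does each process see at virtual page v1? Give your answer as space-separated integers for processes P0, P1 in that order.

Answer: 186 108

Derivation:
Op 1: fork(P0) -> P1. 2 ppages; refcounts: pp0:2 pp1:2
Op 2: write(P0, v0, 134). refcount(pp0)=2>1 -> COPY to pp2. 3 ppages; refcounts: pp0:1 pp1:2 pp2:1
Op 3: write(P1, v1, 132). refcount(pp1)=2>1 -> COPY to pp3. 4 ppages; refcounts: pp0:1 pp1:1 pp2:1 pp3:1
Op 4: write(P1, v1, 108). refcount(pp3)=1 -> write in place. 4 ppages; refcounts: pp0:1 pp1:1 pp2:1 pp3:1
Op 5: write(P0, v1, 186). refcount(pp1)=1 -> write in place. 4 ppages; refcounts: pp0:1 pp1:1 pp2:1 pp3:1
P0: v1 -> pp1 = 186
P1: v1 -> pp3 = 108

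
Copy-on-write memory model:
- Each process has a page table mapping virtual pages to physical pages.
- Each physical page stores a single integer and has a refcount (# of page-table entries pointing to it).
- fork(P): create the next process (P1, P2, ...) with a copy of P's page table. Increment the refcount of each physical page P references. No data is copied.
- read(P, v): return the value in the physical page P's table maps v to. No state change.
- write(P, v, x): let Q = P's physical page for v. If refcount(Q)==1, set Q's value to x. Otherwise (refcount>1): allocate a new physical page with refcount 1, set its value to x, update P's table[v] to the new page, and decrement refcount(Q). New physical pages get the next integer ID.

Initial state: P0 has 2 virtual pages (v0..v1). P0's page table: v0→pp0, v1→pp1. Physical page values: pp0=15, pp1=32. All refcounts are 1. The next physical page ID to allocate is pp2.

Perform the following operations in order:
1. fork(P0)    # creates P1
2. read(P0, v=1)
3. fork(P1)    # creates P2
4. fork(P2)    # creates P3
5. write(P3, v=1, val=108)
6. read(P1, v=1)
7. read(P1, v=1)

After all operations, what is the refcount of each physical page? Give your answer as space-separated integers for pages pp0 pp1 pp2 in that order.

Answer: 4 3 1

Derivation:
Op 1: fork(P0) -> P1. 2 ppages; refcounts: pp0:2 pp1:2
Op 2: read(P0, v1) -> 32. No state change.
Op 3: fork(P1) -> P2. 2 ppages; refcounts: pp0:3 pp1:3
Op 4: fork(P2) -> P3. 2 ppages; refcounts: pp0:4 pp1:4
Op 5: write(P3, v1, 108). refcount(pp1)=4>1 -> COPY to pp2. 3 ppages; refcounts: pp0:4 pp1:3 pp2:1
Op 6: read(P1, v1) -> 32. No state change.
Op 7: read(P1, v1) -> 32. No state change.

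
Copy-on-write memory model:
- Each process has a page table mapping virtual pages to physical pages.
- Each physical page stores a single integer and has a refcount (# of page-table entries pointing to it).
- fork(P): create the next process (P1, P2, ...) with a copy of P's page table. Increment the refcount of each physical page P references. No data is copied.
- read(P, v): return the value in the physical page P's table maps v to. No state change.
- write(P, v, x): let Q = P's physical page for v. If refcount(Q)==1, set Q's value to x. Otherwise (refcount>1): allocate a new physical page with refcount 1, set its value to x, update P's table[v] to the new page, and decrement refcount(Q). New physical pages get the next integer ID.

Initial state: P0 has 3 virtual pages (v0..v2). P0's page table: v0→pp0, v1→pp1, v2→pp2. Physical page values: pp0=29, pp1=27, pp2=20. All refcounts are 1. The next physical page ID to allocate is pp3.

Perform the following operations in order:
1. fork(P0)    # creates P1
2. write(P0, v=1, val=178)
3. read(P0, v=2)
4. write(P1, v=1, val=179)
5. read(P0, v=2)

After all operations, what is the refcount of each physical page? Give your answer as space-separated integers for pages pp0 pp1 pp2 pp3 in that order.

Answer: 2 1 2 1

Derivation:
Op 1: fork(P0) -> P1. 3 ppages; refcounts: pp0:2 pp1:2 pp2:2
Op 2: write(P0, v1, 178). refcount(pp1)=2>1 -> COPY to pp3. 4 ppages; refcounts: pp0:2 pp1:1 pp2:2 pp3:1
Op 3: read(P0, v2) -> 20. No state change.
Op 4: write(P1, v1, 179). refcount(pp1)=1 -> write in place. 4 ppages; refcounts: pp0:2 pp1:1 pp2:2 pp3:1
Op 5: read(P0, v2) -> 20. No state change.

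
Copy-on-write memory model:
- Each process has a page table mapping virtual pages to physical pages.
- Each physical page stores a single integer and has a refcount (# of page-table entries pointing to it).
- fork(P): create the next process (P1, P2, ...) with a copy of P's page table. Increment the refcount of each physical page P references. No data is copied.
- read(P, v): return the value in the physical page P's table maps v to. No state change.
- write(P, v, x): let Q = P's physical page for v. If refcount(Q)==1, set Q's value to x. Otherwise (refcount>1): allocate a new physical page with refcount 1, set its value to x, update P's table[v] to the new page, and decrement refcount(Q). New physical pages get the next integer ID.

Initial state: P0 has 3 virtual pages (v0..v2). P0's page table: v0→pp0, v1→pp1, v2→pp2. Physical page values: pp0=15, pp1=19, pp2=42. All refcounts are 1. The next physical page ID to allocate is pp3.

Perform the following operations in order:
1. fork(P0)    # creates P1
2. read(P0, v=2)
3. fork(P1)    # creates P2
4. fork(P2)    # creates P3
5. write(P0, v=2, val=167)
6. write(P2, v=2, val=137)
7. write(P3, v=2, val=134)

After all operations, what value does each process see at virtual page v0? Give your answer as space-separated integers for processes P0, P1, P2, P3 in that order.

Answer: 15 15 15 15

Derivation:
Op 1: fork(P0) -> P1. 3 ppages; refcounts: pp0:2 pp1:2 pp2:2
Op 2: read(P0, v2) -> 42. No state change.
Op 3: fork(P1) -> P2. 3 ppages; refcounts: pp0:3 pp1:3 pp2:3
Op 4: fork(P2) -> P3. 3 ppages; refcounts: pp0:4 pp1:4 pp2:4
Op 5: write(P0, v2, 167). refcount(pp2)=4>1 -> COPY to pp3. 4 ppages; refcounts: pp0:4 pp1:4 pp2:3 pp3:1
Op 6: write(P2, v2, 137). refcount(pp2)=3>1 -> COPY to pp4. 5 ppages; refcounts: pp0:4 pp1:4 pp2:2 pp3:1 pp4:1
Op 7: write(P3, v2, 134). refcount(pp2)=2>1 -> COPY to pp5. 6 ppages; refcounts: pp0:4 pp1:4 pp2:1 pp3:1 pp4:1 pp5:1
P0: v0 -> pp0 = 15
P1: v0 -> pp0 = 15
P2: v0 -> pp0 = 15
P3: v0 -> pp0 = 15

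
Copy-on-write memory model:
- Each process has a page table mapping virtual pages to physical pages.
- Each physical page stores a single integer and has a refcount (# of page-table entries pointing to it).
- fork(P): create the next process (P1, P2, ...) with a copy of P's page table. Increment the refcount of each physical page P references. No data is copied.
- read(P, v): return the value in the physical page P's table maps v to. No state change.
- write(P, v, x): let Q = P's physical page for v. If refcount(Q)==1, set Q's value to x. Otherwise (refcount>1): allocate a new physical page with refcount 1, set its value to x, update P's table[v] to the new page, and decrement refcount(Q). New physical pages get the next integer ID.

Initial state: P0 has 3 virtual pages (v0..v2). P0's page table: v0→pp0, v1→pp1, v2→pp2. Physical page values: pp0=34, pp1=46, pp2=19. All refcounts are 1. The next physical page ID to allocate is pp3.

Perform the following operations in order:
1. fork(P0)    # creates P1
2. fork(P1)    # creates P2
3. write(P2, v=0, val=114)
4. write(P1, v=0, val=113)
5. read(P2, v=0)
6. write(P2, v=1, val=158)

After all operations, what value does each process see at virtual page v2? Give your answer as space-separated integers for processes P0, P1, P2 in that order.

Op 1: fork(P0) -> P1. 3 ppages; refcounts: pp0:2 pp1:2 pp2:2
Op 2: fork(P1) -> P2. 3 ppages; refcounts: pp0:3 pp1:3 pp2:3
Op 3: write(P2, v0, 114). refcount(pp0)=3>1 -> COPY to pp3. 4 ppages; refcounts: pp0:2 pp1:3 pp2:3 pp3:1
Op 4: write(P1, v0, 113). refcount(pp0)=2>1 -> COPY to pp4. 5 ppages; refcounts: pp0:1 pp1:3 pp2:3 pp3:1 pp4:1
Op 5: read(P2, v0) -> 114. No state change.
Op 6: write(P2, v1, 158). refcount(pp1)=3>1 -> COPY to pp5. 6 ppages; refcounts: pp0:1 pp1:2 pp2:3 pp3:1 pp4:1 pp5:1
P0: v2 -> pp2 = 19
P1: v2 -> pp2 = 19
P2: v2 -> pp2 = 19

Answer: 19 19 19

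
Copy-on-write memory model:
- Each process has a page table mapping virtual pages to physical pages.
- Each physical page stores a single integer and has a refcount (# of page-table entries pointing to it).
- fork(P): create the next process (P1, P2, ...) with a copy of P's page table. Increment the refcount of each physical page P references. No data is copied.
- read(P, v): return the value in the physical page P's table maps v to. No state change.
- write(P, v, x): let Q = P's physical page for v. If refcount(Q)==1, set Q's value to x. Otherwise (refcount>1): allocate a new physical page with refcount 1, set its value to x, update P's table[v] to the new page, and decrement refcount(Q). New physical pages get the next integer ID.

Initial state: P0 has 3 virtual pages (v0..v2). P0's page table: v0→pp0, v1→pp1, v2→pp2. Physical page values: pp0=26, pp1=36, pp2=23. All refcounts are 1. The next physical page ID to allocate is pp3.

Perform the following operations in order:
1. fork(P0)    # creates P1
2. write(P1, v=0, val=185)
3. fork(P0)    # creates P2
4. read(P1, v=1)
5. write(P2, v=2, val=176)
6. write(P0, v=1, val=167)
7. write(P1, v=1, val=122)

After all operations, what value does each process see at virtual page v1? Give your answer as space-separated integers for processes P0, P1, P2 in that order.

Op 1: fork(P0) -> P1. 3 ppages; refcounts: pp0:2 pp1:2 pp2:2
Op 2: write(P1, v0, 185). refcount(pp0)=2>1 -> COPY to pp3. 4 ppages; refcounts: pp0:1 pp1:2 pp2:2 pp3:1
Op 3: fork(P0) -> P2. 4 ppages; refcounts: pp0:2 pp1:3 pp2:3 pp3:1
Op 4: read(P1, v1) -> 36. No state change.
Op 5: write(P2, v2, 176). refcount(pp2)=3>1 -> COPY to pp4. 5 ppages; refcounts: pp0:2 pp1:3 pp2:2 pp3:1 pp4:1
Op 6: write(P0, v1, 167). refcount(pp1)=3>1 -> COPY to pp5. 6 ppages; refcounts: pp0:2 pp1:2 pp2:2 pp3:1 pp4:1 pp5:1
Op 7: write(P1, v1, 122). refcount(pp1)=2>1 -> COPY to pp6. 7 ppages; refcounts: pp0:2 pp1:1 pp2:2 pp3:1 pp4:1 pp5:1 pp6:1
P0: v1 -> pp5 = 167
P1: v1 -> pp6 = 122
P2: v1 -> pp1 = 36

Answer: 167 122 36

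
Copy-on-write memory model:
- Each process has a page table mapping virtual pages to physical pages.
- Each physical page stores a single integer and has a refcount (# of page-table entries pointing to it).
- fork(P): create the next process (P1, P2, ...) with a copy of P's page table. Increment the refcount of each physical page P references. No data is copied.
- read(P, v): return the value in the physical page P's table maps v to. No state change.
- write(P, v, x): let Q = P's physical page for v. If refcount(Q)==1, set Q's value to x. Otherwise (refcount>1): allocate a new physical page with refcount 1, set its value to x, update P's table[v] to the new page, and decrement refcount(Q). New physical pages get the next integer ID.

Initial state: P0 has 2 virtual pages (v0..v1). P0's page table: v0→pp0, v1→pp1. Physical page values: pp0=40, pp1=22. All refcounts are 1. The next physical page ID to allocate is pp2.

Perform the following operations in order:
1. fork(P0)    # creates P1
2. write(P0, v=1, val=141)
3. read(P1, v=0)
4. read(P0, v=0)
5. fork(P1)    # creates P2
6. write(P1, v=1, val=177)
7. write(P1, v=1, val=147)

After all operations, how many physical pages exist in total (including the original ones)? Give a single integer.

Answer: 4

Derivation:
Op 1: fork(P0) -> P1. 2 ppages; refcounts: pp0:2 pp1:2
Op 2: write(P0, v1, 141). refcount(pp1)=2>1 -> COPY to pp2. 3 ppages; refcounts: pp0:2 pp1:1 pp2:1
Op 3: read(P1, v0) -> 40. No state change.
Op 4: read(P0, v0) -> 40. No state change.
Op 5: fork(P1) -> P2. 3 ppages; refcounts: pp0:3 pp1:2 pp2:1
Op 6: write(P1, v1, 177). refcount(pp1)=2>1 -> COPY to pp3. 4 ppages; refcounts: pp0:3 pp1:1 pp2:1 pp3:1
Op 7: write(P1, v1, 147). refcount(pp3)=1 -> write in place. 4 ppages; refcounts: pp0:3 pp1:1 pp2:1 pp3:1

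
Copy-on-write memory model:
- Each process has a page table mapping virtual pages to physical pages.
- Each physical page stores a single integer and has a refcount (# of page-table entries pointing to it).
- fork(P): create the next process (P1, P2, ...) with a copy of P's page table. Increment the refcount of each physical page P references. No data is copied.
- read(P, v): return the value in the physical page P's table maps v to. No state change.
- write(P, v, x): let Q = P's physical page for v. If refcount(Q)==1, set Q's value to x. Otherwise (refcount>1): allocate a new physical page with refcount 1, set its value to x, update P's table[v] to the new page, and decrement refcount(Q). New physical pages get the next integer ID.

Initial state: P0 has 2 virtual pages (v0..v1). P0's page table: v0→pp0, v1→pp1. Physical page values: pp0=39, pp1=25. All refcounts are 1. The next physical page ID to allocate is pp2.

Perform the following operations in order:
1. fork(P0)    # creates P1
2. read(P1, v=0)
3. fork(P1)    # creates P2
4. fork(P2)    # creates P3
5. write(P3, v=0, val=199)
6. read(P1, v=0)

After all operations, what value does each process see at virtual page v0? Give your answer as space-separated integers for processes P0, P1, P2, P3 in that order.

Answer: 39 39 39 199

Derivation:
Op 1: fork(P0) -> P1. 2 ppages; refcounts: pp0:2 pp1:2
Op 2: read(P1, v0) -> 39. No state change.
Op 3: fork(P1) -> P2. 2 ppages; refcounts: pp0:3 pp1:3
Op 4: fork(P2) -> P3. 2 ppages; refcounts: pp0:4 pp1:4
Op 5: write(P3, v0, 199). refcount(pp0)=4>1 -> COPY to pp2. 3 ppages; refcounts: pp0:3 pp1:4 pp2:1
Op 6: read(P1, v0) -> 39. No state change.
P0: v0 -> pp0 = 39
P1: v0 -> pp0 = 39
P2: v0 -> pp0 = 39
P3: v0 -> pp2 = 199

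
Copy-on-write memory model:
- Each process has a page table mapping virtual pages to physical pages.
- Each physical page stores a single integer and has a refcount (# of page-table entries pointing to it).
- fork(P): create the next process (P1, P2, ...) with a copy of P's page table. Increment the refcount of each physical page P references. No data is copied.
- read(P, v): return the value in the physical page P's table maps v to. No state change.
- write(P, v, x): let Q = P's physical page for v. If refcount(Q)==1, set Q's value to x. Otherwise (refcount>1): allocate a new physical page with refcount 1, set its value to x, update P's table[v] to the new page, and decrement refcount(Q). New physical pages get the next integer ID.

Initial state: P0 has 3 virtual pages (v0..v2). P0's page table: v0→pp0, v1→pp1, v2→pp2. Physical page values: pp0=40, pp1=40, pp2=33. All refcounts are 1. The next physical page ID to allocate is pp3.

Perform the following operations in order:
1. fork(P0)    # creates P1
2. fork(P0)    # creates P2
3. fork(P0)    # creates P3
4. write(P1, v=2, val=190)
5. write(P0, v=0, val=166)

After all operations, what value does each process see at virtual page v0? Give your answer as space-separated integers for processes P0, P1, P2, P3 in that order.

Answer: 166 40 40 40

Derivation:
Op 1: fork(P0) -> P1. 3 ppages; refcounts: pp0:2 pp1:2 pp2:2
Op 2: fork(P0) -> P2. 3 ppages; refcounts: pp0:3 pp1:3 pp2:3
Op 3: fork(P0) -> P3. 3 ppages; refcounts: pp0:4 pp1:4 pp2:4
Op 4: write(P1, v2, 190). refcount(pp2)=4>1 -> COPY to pp3. 4 ppages; refcounts: pp0:4 pp1:4 pp2:3 pp3:1
Op 5: write(P0, v0, 166). refcount(pp0)=4>1 -> COPY to pp4. 5 ppages; refcounts: pp0:3 pp1:4 pp2:3 pp3:1 pp4:1
P0: v0 -> pp4 = 166
P1: v0 -> pp0 = 40
P2: v0 -> pp0 = 40
P3: v0 -> pp0 = 40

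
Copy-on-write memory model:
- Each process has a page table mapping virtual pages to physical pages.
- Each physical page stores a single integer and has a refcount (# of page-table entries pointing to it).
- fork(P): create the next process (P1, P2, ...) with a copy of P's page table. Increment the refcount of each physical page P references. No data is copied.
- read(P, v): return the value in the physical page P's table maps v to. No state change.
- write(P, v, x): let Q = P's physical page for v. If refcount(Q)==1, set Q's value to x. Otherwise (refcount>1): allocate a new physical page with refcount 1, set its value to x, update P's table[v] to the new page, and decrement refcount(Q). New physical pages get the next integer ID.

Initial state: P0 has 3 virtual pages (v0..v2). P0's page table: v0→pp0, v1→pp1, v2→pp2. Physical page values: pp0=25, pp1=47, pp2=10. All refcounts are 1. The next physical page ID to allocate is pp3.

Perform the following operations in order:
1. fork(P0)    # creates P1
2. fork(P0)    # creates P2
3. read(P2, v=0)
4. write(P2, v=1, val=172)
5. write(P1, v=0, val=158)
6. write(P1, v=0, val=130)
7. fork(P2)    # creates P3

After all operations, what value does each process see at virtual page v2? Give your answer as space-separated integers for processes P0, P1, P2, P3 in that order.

Op 1: fork(P0) -> P1. 3 ppages; refcounts: pp0:2 pp1:2 pp2:2
Op 2: fork(P0) -> P2. 3 ppages; refcounts: pp0:3 pp1:3 pp2:3
Op 3: read(P2, v0) -> 25. No state change.
Op 4: write(P2, v1, 172). refcount(pp1)=3>1 -> COPY to pp3. 4 ppages; refcounts: pp0:3 pp1:2 pp2:3 pp3:1
Op 5: write(P1, v0, 158). refcount(pp0)=3>1 -> COPY to pp4. 5 ppages; refcounts: pp0:2 pp1:2 pp2:3 pp3:1 pp4:1
Op 6: write(P1, v0, 130). refcount(pp4)=1 -> write in place. 5 ppages; refcounts: pp0:2 pp1:2 pp2:3 pp3:1 pp4:1
Op 7: fork(P2) -> P3. 5 ppages; refcounts: pp0:3 pp1:2 pp2:4 pp3:2 pp4:1
P0: v2 -> pp2 = 10
P1: v2 -> pp2 = 10
P2: v2 -> pp2 = 10
P3: v2 -> pp2 = 10

Answer: 10 10 10 10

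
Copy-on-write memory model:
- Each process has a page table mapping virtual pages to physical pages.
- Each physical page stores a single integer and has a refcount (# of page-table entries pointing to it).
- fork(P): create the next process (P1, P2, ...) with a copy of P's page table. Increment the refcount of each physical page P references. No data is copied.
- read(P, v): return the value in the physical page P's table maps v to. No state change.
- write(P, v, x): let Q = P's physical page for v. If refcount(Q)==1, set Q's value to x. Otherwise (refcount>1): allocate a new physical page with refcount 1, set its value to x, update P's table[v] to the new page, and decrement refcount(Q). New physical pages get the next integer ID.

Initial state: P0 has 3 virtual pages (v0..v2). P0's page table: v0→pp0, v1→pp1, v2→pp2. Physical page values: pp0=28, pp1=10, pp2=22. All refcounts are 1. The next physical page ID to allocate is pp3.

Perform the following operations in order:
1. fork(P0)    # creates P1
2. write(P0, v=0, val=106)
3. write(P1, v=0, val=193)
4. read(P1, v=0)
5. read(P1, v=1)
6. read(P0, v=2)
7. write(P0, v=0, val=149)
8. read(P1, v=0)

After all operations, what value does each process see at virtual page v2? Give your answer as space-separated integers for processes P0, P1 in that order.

Op 1: fork(P0) -> P1. 3 ppages; refcounts: pp0:2 pp1:2 pp2:2
Op 2: write(P0, v0, 106). refcount(pp0)=2>1 -> COPY to pp3. 4 ppages; refcounts: pp0:1 pp1:2 pp2:2 pp3:1
Op 3: write(P1, v0, 193). refcount(pp0)=1 -> write in place. 4 ppages; refcounts: pp0:1 pp1:2 pp2:2 pp3:1
Op 4: read(P1, v0) -> 193. No state change.
Op 5: read(P1, v1) -> 10. No state change.
Op 6: read(P0, v2) -> 22. No state change.
Op 7: write(P0, v0, 149). refcount(pp3)=1 -> write in place. 4 ppages; refcounts: pp0:1 pp1:2 pp2:2 pp3:1
Op 8: read(P1, v0) -> 193. No state change.
P0: v2 -> pp2 = 22
P1: v2 -> pp2 = 22

Answer: 22 22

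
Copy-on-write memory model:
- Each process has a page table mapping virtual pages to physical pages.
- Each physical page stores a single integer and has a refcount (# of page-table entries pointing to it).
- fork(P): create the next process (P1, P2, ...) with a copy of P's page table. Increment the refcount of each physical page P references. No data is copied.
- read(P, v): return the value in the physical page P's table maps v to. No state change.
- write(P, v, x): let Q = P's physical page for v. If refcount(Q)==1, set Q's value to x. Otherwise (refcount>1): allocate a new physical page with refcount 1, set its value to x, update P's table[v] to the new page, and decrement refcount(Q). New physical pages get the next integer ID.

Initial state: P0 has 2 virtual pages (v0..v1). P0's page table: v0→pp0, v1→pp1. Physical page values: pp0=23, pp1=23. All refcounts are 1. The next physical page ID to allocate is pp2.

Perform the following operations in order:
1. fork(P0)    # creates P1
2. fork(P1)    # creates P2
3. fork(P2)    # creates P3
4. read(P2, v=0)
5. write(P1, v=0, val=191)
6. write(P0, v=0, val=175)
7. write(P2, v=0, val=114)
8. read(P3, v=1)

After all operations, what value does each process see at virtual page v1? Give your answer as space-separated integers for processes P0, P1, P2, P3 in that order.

Answer: 23 23 23 23

Derivation:
Op 1: fork(P0) -> P1. 2 ppages; refcounts: pp0:2 pp1:2
Op 2: fork(P1) -> P2. 2 ppages; refcounts: pp0:3 pp1:3
Op 3: fork(P2) -> P3. 2 ppages; refcounts: pp0:4 pp1:4
Op 4: read(P2, v0) -> 23. No state change.
Op 5: write(P1, v0, 191). refcount(pp0)=4>1 -> COPY to pp2. 3 ppages; refcounts: pp0:3 pp1:4 pp2:1
Op 6: write(P0, v0, 175). refcount(pp0)=3>1 -> COPY to pp3. 4 ppages; refcounts: pp0:2 pp1:4 pp2:1 pp3:1
Op 7: write(P2, v0, 114). refcount(pp0)=2>1 -> COPY to pp4. 5 ppages; refcounts: pp0:1 pp1:4 pp2:1 pp3:1 pp4:1
Op 8: read(P3, v1) -> 23. No state change.
P0: v1 -> pp1 = 23
P1: v1 -> pp1 = 23
P2: v1 -> pp1 = 23
P3: v1 -> pp1 = 23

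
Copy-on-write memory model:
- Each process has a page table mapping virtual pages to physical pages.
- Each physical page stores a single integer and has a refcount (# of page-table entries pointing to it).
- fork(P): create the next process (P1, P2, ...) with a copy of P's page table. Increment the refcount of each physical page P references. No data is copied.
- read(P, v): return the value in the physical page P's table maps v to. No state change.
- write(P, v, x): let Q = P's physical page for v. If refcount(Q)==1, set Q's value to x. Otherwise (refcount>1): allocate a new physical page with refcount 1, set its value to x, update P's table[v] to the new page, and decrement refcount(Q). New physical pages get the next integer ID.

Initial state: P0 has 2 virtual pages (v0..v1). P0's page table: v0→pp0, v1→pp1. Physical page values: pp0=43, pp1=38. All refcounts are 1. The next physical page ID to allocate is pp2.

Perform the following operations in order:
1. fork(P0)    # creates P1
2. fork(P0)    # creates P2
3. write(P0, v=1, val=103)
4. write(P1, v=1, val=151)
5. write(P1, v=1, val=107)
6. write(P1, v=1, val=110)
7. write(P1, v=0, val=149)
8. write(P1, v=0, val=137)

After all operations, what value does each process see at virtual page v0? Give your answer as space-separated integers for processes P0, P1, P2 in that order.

Answer: 43 137 43

Derivation:
Op 1: fork(P0) -> P1. 2 ppages; refcounts: pp0:2 pp1:2
Op 2: fork(P0) -> P2. 2 ppages; refcounts: pp0:3 pp1:3
Op 3: write(P0, v1, 103). refcount(pp1)=3>1 -> COPY to pp2. 3 ppages; refcounts: pp0:3 pp1:2 pp2:1
Op 4: write(P1, v1, 151). refcount(pp1)=2>1 -> COPY to pp3. 4 ppages; refcounts: pp0:3 pp1:1 pp2:1 pp3:1
Op 5: write(P1, v1, 107). refcount(pp3)=1 -> write in place. 4 ppages; refcounts: pp0:3 pp1:1 pp2:1 pp3:1
Op 6: write(P1, v1, 110). refcount(pp3)=1 -> write in place. 4 ppages; refcounts: pp0:3 pp1:1 pp2:1 pp3:1
Op 7: write(P1, v0, 149). refcount(pp0)=3>1 -> COPY to pp4. 5 ppages; refcounts: pp0:2 pp1:1 pp2:1 pp3:1 pp4:1
Op 8: write(P1, v0, 137). refcount(pp4)=1 -> write in place. 5 ppages; refcounts: pp0:2 pp1:1 pp2:1 pp3:1 pp4:1
P0: v0 -> pp0 = 43
P1: v0 -> pp4 = 137
P2: v0 -> pp0 = 43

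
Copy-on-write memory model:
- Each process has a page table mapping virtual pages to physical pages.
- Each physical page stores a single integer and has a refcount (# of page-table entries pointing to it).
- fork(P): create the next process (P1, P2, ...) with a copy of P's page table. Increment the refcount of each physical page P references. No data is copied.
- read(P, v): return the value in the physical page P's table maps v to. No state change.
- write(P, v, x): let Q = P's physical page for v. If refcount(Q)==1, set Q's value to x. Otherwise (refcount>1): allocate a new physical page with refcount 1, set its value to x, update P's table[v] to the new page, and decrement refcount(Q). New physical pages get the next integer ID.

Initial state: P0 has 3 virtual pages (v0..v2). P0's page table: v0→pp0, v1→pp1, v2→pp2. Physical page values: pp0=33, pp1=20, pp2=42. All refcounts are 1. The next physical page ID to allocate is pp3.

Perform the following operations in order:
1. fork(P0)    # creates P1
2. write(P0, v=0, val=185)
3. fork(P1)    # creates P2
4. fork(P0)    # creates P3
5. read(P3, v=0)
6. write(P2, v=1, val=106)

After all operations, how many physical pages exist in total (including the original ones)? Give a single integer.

Answer: 5

Derivation:
Op 1: fork(P0) -> P1. 3 ppages; refcounts: pp0:2 pp1:2 pp2:2
Op 2: write(P0, v0, 185). refcount(pp0)=2>1 -> COPY to pp3. 4 ppages; refcounts: pp0:1 pp1:2 pp2:2 pp3:1
Op 3: fork(P1) -> P2. 4 ppages; refcounts: pp0:2 pp1:3 pp2:3 pp3:1
Op 4: fork(P0) -> P3. 4 ppages; refcounts: pp0:2 pp1:4 pp2:4 pp3:2
Op 5: read(P3, v0) -> 185. No state change.
Op 6: write(P2, v1, 106). refcount(pp1)=4>1 -> COPY to pp4. 5 ppages; refcounts: pp0:2 pp1:3 pp2:4 pp3:2 pp4:1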